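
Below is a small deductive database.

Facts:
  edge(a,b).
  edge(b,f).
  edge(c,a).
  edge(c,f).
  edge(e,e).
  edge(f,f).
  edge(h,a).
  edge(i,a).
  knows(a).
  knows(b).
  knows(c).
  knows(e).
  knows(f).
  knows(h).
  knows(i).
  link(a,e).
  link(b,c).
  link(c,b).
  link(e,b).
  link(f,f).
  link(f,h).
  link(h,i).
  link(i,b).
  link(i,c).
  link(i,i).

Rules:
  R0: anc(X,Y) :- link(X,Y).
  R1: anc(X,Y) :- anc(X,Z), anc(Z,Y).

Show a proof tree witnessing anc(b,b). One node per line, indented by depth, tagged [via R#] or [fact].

round 1: derive anc(a,e) via R0 from link(a,e)
round 1: derive anc(b,c) via R0 from link(b,c)
round 1: derive anc(c,b) via R0 from link(c,b)
round 1: derive anc(e,b) via R0 from link(e,b)
round 1: derive anc(f,f) via R0 from link(f,f)
round 1: derive anc(f,h) via R0 from link(f,h)
round 1: derive anc(h,i) via R0 from link(h,i)
round 1: derive anc(i,b) via R0 from link(i,b)
round 1: derive anc(i,c) via R0 from link(i,c)
round 1: derive anc(i,i) via R0 from link(i,i)
round 2: derive anc(a,b) via R1 from anc(a,e), anc(e,b)
round 2: derive anc(b,b) via R1 from anc(b,c), anc(c,b)
round 2: derive anc(c,c) via R1 from anc(c,b), anc(b,c)
round 2: derive anc(e,c) via R1 from anc(e,b), anc(b,c)
round 2: derive anc(f,i) via R1 from anc(f,h), anc(h,i)
round 2: derive anc(h,b) via R1 from anc(h,i), anc(i,b)
round 2: derive anc(h,c) via R1 from anc(h,i), anc(i,c)
round 3: derive anc(a,c) via R1 from anc(a,b), anc(b,c)
round 3: derive anc(f,b) via R1 from anc(f,h), anc(h,b)
round 3: derive anc(f,c) via R1 from anc(f,h), anc(h,c)

anc(b,b)  [via R1]
  anc(b,c)  [via R0]
    link(b,c)  [fact]
  anc(c,b)  [via R0]
    link(c,b)  [fact]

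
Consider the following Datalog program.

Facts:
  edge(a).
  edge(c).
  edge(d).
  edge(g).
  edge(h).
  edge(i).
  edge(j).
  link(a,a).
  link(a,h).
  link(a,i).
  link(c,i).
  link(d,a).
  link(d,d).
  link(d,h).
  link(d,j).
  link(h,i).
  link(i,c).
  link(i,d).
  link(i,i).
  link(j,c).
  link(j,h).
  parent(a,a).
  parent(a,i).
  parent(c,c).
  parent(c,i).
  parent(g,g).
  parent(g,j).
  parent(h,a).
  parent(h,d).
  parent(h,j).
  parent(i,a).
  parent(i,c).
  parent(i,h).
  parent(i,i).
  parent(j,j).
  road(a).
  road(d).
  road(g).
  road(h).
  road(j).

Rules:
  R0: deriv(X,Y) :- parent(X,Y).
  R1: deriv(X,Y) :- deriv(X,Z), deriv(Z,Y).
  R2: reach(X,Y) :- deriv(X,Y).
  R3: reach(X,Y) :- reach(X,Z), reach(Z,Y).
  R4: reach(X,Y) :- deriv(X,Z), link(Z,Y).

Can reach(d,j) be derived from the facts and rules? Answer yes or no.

round 1: derive deriv(a,a) via R0 from parent(a,a)
round 1: derive deriv(a,i) via R0 from parent(a,i)
round 1: derive deriv(c,c) via R0 from parent(c,c)
round 1: derive deriv(c,i) via R0 from parent(c,i)
round 1: derive deriv(g,g) via R0 from parent(g,g)
round 1: derive deriv(g,j) via R0 from parent(g,j)
round 1: derive deriv(h,a) via R0 from parent(h,a)
round 1: derive deriv(h,d) via R0 from parent(h,d)
round 1: derive deriv(h,j) via R0 from parent(h,j)
round 1: derive deriv(i,a) via R0 from parent(i,a)
round 1: derive deriv(i,c) via R0 from parent(i,c)
round 1: derive deriv(i,h) via R0 from parent(i,h)
round 1: derive deriv(i,i) via R0 from parent(i,i)
round 1: derive deriv(j,j) via R0 from parent(j,j)
round 2: derive deriv(a,c) via R1 from deriv(a,i), deriv(i,c)
round 2: derive deriv(a,h) via R1 from deriv(a,i), deriv(i,h)
round 2: derive deriv(c,a) via R1 from deriv(c,i), deriv(i,a)
round 2: derive deriv(c,h) via R1 from deriv(c,i), deriv(i,h)
round 2: derive deriv(h,i) via R1 from deriv(h,a), deriv(a,i)
round 2: derive deriv(i,d) via R1 from deriv(i,h), deriv(h,d)
round 2: derive deriv(i,j) via R1 from deriv(i,h), deriv(h,j)
round 2: derive reach(a,a) via R2 from deriv(a,a)
round 2: derive reach(a,i) via R2 from deriv(a,i)
round 2: derive reach(c,c) via R2 from deriv(c,c)
round 2: derive reach(c,i) via R2 from deriv(c,i)
round 2: derive reach(g,g) via R2 from deriv(g,g)
round 2: derive reach(g,j) via R2 from deriv(g,j)
round 2: derive reach(h,a) via R2 from deriv(h,a)
round 2: derive reach(h,d) via R2 from deriv(h,d)
round 2: derive reach(h,j) via R2 from deriv(h,j)
round 2: derive reach(i,a) via R2 from deriv(i,a)
round 2: derive reach(i,c) via R2 from deriv(i,c)
round 2: derive reach(i,h) via R2 from deriv(i,h)
round 2: derive reach(i,i) via R2 from deriv(i,i)
round 2: derive reach(j,j) via R2 from deriv(j,j)
round 2: derive reach(a,c) via R4 from deriv(a,i), link(i,c)
round 2: derive reach(a,d) via R4 from deriv(a,i), link(i,d)
round 2: derive reach(a,h) via R4 from deriv(a,a), link(a,h)
round 2: derive reach(c,d) via R4 from deriv(c,i), link(i,d)
round 2: derive reach(g,c) via R4 from deriv(g,j), link(j,c)
round 2: derive reach(g,h) via R4 from deriv(g,j), link(j,h)
round 2: derive reach(h,c) via R4 from deriv(h,j), link(j,c)
round 2: derive reach(h,h) via R4 from deriv(h,a), link(a,h)
round 2: derive reach(h,i) via R4 from deriv(h,a), link(a,i)
round 2: derive reach(i,d) via R4 from deriv(i,i), link(i,d)
round 2: derive reach(j,c) via R4 from deriv(j,j), link(j,c)
round 2: derive reach(j,h) via R4 from deriv(j,j), link(j,h)
round 3: derive deriv(a,d) via R1 from deriv(a,h), deriv(h,d)
round 3: derive deriv(a,j) via R1 from deriv(a,h), deriv(h,j)
round 3: derive deriv(c,d) via R1 from deriv(c,h), deriv(h,d)
round 3: derive deriv(c,j) via R1 from deriv(c,h), deriv(h,j)
round 3: derive deriv(h,c) via R1 from deriv(h,a), deriv(a,c)
round 3: derive deriv(h,h) via R1 from deriv(h,a), deriv(a,h)
round 3: derive reach(c,a) via R2 from deriv(c,a)
round 3: derive reach(c,h) via R2 from deriv(c,h)
round 3: derive reach(i,j) via R2 from deriv(i,j)
round 3: derive reach(a,j) via R3 from reach(a,h), reach(h,j)
round 3: derive reach(g,a) via R3 from reach(g,h), reach(h,a)
round 3: derive reach(g,d) via R3 from reach(g,c), reach(c,d)
round 3: derive reach(g,i) via R3 from reach(g,c), reach(c,i)
round 3: derive reach(j,a) via R3 from reach(j,h), reach(h,a)
round 3: derive reach(j,d) via R3 from reach(j,c), reach(c,d)
round 3: derive reach(j,i) via R3 from reach(j,c), reach(c,i)
round 4: derive reach(c,j) via R2 from deriv(c,j)

no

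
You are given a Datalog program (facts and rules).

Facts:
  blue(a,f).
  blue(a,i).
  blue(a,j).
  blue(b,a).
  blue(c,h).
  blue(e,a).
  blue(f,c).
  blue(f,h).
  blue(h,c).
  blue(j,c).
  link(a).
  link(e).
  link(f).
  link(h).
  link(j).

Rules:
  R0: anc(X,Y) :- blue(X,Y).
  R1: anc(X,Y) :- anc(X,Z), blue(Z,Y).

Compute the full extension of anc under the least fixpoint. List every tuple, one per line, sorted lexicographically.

round 1: derive anc(a,f) via R0 from blue(a,f)
round 1: derive anc(a,i) via R0 from blue(a,i)
round 1: derive anc(a,j) via R0 from blue(a,j)
round 1: derive anc(b,a) via R0 from blue(b,a)
round 1: derive anc(c,h) via R0 from blue(c,h)
round 1: derive anc(e,a) via R0 from blue(e,a)
round 1: derive anc(f,c) via R0 from blue(f,c)
round 1: derive anc(f,h) via R0 from blue(f,h)
round 1: derive anc(h,c) via R0 from blue(h,c)
round 1: derive anc(j,c) via R0 from blue(j,c)
round 2: derive anc(a,c) via R1 from anc(a,f), blue(f,c)
round 2: derive anc(a,h) via R1 from anc(a,f), blue(f,h)
round 2: derive anc(b,f) via R1 from anc(b,a), blue(a,f)
round 2: derive anc(b,i) via R1 from anc(b,a), blue(a,i)
round 2: derive anc(b,j) via R1 from anc(b,a), blue(a,j)
round 2: derive anc(c,c) via R1 from anc(c,h), blue(h,c)
round 2: derive anc(e,f) via R1 from anc(e,a), blue(a,f)
round 2: derive anc(e,i) via R1 from anc(e,a), blue(a,i)
round 2: derive anc(e,j) via R1 from anc(e,a), blue(a,j)
round 2: derive anc(h,h) via R1 from anc(h,c), blue(c,h)
round 2: derive anc(j,h) via R1 from anc(j,c), blue(c,h)
round 3: derive anc(b,c) via R1 from anc(b,f), blue(f,c)
round 3: derive anc(b,h) via R1 from anc(b,f), blue(f,h)
round 3: derive anc(e,c) via R1 from anc(e,f), blue(f,c)
round 3: derive anc(e,h) via R1 from anc(e,f), blue(f,h)

anc(a,c)
anc(a,f)
anc(a,h)
anc(a,i)
anc(a,j)
anc(b,a)
anc(b,c)
anc(b,f)
anc(b,h)
anc(b,i)
anc(b,j)
anc(c,c)
anc(c,h)
anc(e,a)
anc(e,c)
anc(e,f)
anc(e,h)
anc(e,i)
anc(e,j)
anc(f,c)
anc(f,h)
anc(h,c)
anc(h,h)
anc(j,c)
anc(j,h)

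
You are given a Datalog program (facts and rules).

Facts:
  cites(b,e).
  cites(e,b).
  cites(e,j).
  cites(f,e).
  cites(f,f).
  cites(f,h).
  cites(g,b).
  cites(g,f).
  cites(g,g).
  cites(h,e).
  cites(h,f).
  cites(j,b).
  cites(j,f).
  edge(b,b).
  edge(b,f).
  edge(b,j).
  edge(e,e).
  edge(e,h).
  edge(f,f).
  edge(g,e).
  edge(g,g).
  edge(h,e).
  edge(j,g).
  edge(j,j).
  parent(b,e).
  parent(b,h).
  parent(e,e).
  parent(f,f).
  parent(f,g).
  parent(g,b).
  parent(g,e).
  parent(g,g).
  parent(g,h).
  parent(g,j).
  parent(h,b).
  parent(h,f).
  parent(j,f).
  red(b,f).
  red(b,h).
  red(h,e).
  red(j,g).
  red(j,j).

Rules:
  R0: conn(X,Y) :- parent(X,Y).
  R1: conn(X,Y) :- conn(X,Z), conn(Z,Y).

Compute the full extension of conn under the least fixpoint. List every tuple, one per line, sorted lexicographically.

conn(b,b)
conn(b,e)
conn(b,f)
conn(b,g)
conn(b,h)
conn(b,j)
conn(e,e)
conn(f,b)
conn(f,e)
conn(f,f)
conn(f,g)
conn(f,h)
conn(f,j)
conn(g,b)
conn(g,e)
conn(g,f)
conn(g,g)
conn(g,h)
conn(g,j)
conn(h,b)
conn(h,e)
conn(h,f)
conn(h,g)
conn(h,h)
conn(h,j)
conn(j,b)
conn(j,e)
conn(j,f)
conn(j,g)
conn(j,h)
conn(j,j)

round 1: derive conn(b,e) via R0 from parent(b,e)
round 1: derive conn(b,h) via R0 from parent(b,h)
round 1: derive conn(e,e) via R0 from parent(e,e)
round 1: derive conn(f,f) via R0 from parent(f,f)
round 1: derive conn(f,g) via R0 from parent(f,g)
round 1: derive conn(g,b) via R0 from parent(g,b)
round 1: derive conn(g,e) via R0 from parent(g,e)
round 1: derive conn(g,g) via R0 from parent(g,g)
round 1: derive conn(g,h) via R0 from parent(g,h)
round 1: derive conn(g,j) via R0 from parent(g,j)
round 1: derive conn(h,b) via R0 from parent(h,b)
round 1: derive conn(h,f) via R0 from parent(h,f)
round 1: derive conn(j,f) via R0 from parent(j,f)
round 2: derive conn(b,b) via R1 from conn(b,h), conn(h,b)
round 2: derive conn(b,f) via R1 from conn(b,h), conn(h,f)
round 2: derive conn(f,b) via R1 from conn(f,g), conn(g,b)
round 2: derive conn(f,e) via R1 from conn(f,g), conn(g,e)
round 2: derive conn(f,h) via R1 from conn(f,g), conn(g,h)
round 2: derive conn(f,j) via R1 from conn(f,g), conn(g,j)
round 2: derive conn(g,f) via R1 from conn(g,h), conn(h,f)
round 2: derive conn(h,e) via R1 from conn(h,b), conn(b,e)
round 2: derive conn(h,g) via R1 from conn(h,f), conn(f,g)
round 2: derive conn(h,h) via R1 from conn(h,b), conn(b,h)
round 2: derive conn(j,g) via R1 from conn(j,f), conn(f,g)
round 3: derive conn(b,g) via R1 from conn(b,f), conn(f,g)
round 3: derive conn(b,j) via R1 from conn(b,f), conn(f,j)
round 3: derive conn(h,j) via R1 from conn(h,f), conn(f,j)
round 3: derive conn(j,b) via R1 from conn(j,f), conn(f,b)
round 3: derive conn(j,e) via R1 from conn(j,f), conn(f,e)
round 3: derive conn(j,h) via R1 from conn(j,f), conn(f,h)
round 3: derive conn(j,j) via R1 from conn(j,f), conn(f,j)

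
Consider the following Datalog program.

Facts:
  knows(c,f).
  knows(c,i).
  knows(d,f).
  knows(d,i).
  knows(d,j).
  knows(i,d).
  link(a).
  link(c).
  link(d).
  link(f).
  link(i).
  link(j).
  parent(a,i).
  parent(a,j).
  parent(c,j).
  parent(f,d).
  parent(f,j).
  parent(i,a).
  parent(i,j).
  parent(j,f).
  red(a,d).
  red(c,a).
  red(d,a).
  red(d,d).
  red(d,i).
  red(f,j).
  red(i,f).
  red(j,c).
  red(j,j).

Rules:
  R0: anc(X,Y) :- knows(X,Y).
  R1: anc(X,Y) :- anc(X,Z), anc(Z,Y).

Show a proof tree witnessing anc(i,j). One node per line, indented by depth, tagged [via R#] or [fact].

anc(i,j)  [via R1]
  anc(i,d)  [via R0]
    knows(i,d)  [fact]
  anc(d,j)  [via R0]
    knows(d,j)  [fact]

round 1: derive anc(c,f) via R0 from knows(c,f)
round 1: derive anc(c,i) via R0 from knows(c,i)
round 1: derive anc(d,f) via R0 from knows(d,f)
round 1: derive anc(d,i) via R0 from knows(d,i)
round 1: derive anc(d,j) via R0 from knows(d,j)
round 1: derive anc(i,d) via R0 from knows(i,d)
round 2: derive anc(c,d) via R1 from anc(c,i), anc(i,d)
round 2: derive anc(d,d) via R1 from anc(d,i), anc(i,d)
round 2: derive anc(i,f) via R1 from anc(i,d), anc(d,f)
round 2: derive anc(i,i) via R1 from anc(i,d), anc(d,i)
round 2: derive anc(i,j) via R1 from anc(i,d), anc(d,j)
round 3: derive anc(c,j) via R1 from anc(c,d), anc(d,j)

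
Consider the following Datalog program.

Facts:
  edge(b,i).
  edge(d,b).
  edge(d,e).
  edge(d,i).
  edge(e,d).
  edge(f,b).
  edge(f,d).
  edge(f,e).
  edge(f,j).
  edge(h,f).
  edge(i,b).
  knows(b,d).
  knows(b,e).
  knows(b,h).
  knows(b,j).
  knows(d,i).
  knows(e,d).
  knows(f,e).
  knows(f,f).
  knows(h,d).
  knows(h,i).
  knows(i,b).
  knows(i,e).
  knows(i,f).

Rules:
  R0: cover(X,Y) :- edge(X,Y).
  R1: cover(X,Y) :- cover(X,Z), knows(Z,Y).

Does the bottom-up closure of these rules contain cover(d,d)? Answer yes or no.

round 1: derive cover(b,i) via R0 from edge(b,i)
round 1: derive cover(d,b) via R0 from edge(d,b)
round 1: derive cover(d,e) via R0 from edge(d,e)
round 1: derive cover(d,i) via R0 from edge(d,i)
round 1: derive cover(e,d) via R0 from edge(e,d)
round 1: derive cover(f,b) via R0 from edge(f,b)
round 1: derive cover(f,d) via R0 from edge(f,d)
round 1: derive cover(f,e) via R0 from edge(f,e)
round 1: derive cover(f,j) via R0 from edge(f,j)
round 1: derive cover(h,f) via R0 from edge(h,f)
round 1: derive cover(i,b) via R0 from edge(i,b)
round 2: derive cover(b,b) via R1 from cover(b,i), knows(i,b)
round 2: derive cover(b,e) via R1 from cover(b,i), knows(i,e)
round 2: derive cover(b,f) via R1 from cover(b,i), knows(i,f)
round 2: derive cover(d,d) via R1 from cover(d,b), knows(b,d)
round 2: derive cover(d,f) via R1 from cover(d,i), knows(i,f)
round 2: derive cover(d,h) via R1 from cover(d,b), knows(b,h)
round 2: derive cover(d,j) via R1 from cover(d,b), knows(b,j)
round 2: derive cover(e,i) via R1 from cover(e,d), knows(d,i)
round 2: derive cover(f,h) via R1 from cover(f,b), knows(b,h)
round 2: derive cover(f,i) via R1 from cover(f,d), knows(d,i)
round 2: derive cover(h,e) via R1 from cover(h,f), knows(f,e)
round 2: derive cover(i,d) via R1 from cover(i,b), knows(b,d)
round 2: derive cover(i,e) via R1 from cover(i,b), knows(b,e)
round 2: derive cover(i,h) via R1 from cover(i,b), knows(b,h)
round 2: derive cover(i,j) via R1 from cover(i,b), knows(b,j)
round 3: derive cover(b,d) via R1 from cover(b,b), knows(b,d)
round 3: derive cover(b,h) via R1 from cover(b,b), knows(b,h)
round 3: derive cover(b,j) via R1 from cover(b,b), knows(b,j)
round 3: derive cover(e,b) via R1 from cover(e,i), knows(i,b)
round 3: derive cover(e,e) via R1 from cover(e,i), knows(i,e)
round 3: derive cover(e,f) via R1 from cover(e,i), knows(i,f)
round 3: derive cover(f,f) via R1 from cover(f,i), knows(i,f)
round 3: derive cover(h,d) via R1 from cover(h,e), knows(e,d)
round 3: derive cover(i,i) via R1 from cover(i,d), knows(d,i)
round 4: derive cover(e,h) via R1 from cover(e,b), knows(b,h)
round 4: derive cover(e,j) via R1 from cover(e,b), knows(b,j)
round 4: derive cover(h,i) via R1 from cover(h,d), knows(d,i)
round 4: derive cover(i,f) via R1 from cover(i,i), knows(i,f)
round 5: derive cover(h,b) via R1 from cover(h,i), knows(i,b)
round 6: derive cover(h,h) via R1 from cover(h,b), knows(b,h)
round 6: derive cover(h,j) via R1 from cover(h,b), knows(b,j)

yes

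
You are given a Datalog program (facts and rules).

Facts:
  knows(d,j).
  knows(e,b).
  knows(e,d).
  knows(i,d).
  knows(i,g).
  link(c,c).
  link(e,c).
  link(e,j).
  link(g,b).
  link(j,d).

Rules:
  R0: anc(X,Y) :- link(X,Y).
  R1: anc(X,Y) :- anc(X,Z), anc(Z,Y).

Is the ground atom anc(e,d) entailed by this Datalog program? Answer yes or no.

round 1: derive anc(c,c) via R0 from link(c,c)
round 1: derive anc(e,c) via R0 from link(e,c)
round 1: derive anc(e,j) via R0 from link(e,j)
round 1: derive anc(g,b) via R0 from link(g,b)
round 1: derive anc(j,d) via R0 from link(j,d)
round 2: derive anc(e,d) via R1 from anc(e,j), anc(j,d)

yes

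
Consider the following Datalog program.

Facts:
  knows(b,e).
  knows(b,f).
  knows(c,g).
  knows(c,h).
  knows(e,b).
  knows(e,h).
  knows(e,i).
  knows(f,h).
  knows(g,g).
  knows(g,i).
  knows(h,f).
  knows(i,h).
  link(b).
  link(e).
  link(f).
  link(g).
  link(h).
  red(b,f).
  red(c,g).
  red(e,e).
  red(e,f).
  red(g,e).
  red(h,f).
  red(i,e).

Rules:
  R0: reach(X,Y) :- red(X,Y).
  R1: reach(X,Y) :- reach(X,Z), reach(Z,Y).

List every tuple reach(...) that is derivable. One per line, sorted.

round 1: derive reach(b,f) via R0 from red(b,f)
round 1: derive reach(c,g) via R0 from red(c,g)
round 1: derive reach(e,e) via R0 from red(e,e)
round 1: derive reach(e,f) via R0 from red(e,f)
round 1: derive reach(g,e) via R0 from red(g,e)
round 1: derive reach(h,f) via R0 from red(h,f)
round 1: derive reach(i,e) via R0 from red(i,e)
round 2: derive reach(c,e) via R1 from reach(c,g), reach(g,e)
round 2: derive reach(g,f) via R1 from reach(g,e), reach(e,f)
round 2: derive reach(i,f) via R1 from reach(i,e), reach(e,f)
round 3: derive reach(c,f) via R1 from reach(c,e), reach(e,f)

reach(b,f)
reach(c,e)
reach(c,f)
reach(c,g)
reach(e,e)
reach(e,f)
reach(g,e)
reach(g,f)
reach(h,f)
reach(i,e)
reach(i,f)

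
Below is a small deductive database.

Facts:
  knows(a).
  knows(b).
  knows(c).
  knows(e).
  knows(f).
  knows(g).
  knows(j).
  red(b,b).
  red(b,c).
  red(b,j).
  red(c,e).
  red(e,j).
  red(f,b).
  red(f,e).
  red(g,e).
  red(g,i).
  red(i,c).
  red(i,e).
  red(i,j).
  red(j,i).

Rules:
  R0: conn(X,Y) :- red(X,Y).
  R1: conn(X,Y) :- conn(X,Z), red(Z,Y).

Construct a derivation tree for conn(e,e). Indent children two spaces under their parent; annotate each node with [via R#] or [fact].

conn(e,e)  [via R1]
  conn(e,i)  [via R1]
    conn(e,j)  [via R0]
      red(e,j)  [fact]
    red(j,i)  [fact]
  red(i,e)  [fact]

round 1: derive conn(b,b) via R0 from red(b,b)
round 1: derive conn(b,c) via R0 from red(b,c)
round 1: derive conn(b,j) via R0 from red(b,j)
round 1: derive conn(c,e) via R0 from red(c,e)
round 1: derive conn(e,j) via R0 from red(e,j)
round 1: derive conn(f,b) via R0 from red(f,b)
round 1: derive conn(f,e) via R0 from red(f,e)
round 1: derive conn(g,e) via R0 from red(g,e)
round 1: derive conn(g,i) via R0 from red(g,i)
round 1: derive conn(i,c) via R0 from red(i,c)
round 1: derive conn(i,e) via R0 from red(i,e)
round 1: derive conn(i,j) via R0 from red(i,j)
round 1: derive conn(j,i) via R0 from red(j,i)
round 2: derive conn(b,e) via R1 from conn(b,c), red(c,e)
round 2: derive conn(b,i) via R1 from conn(b,j), red(j,i)
round 2: derive conn(c,j) via R1 from conn(c,e), red(e,j)
round 2: derive conn(e,i) via R1 from conn(e,j), red(j,i)
round 2: derive conn(f,c) via R1 from conn(f,b), red(b,c)
round 2: derive conn(f,j) via R1 from conn(f,b), red(b,j)
round 2: derive conn(g,c) via R1 from conn(g,i), red(i,c)
round 2: derive conn(g,j) via R1 from conn(g,e), red(e,j)
round 2: derive conn(i,i) via R1 from conn(i,j), red(j,i)
round 2: derive conn(j,c) via R1 from conn(j,i), red(i,c)
round 2: derive conn(j,e) via R1 from conn(j,i), red(i,e)
round 2: derive conn(j,j) via R1 from conn(j,i), red(i,j)
round 3: derive conn(c,i) via R1 from conn(c,j), red(j,i)
round 3: derive conn(e,c) via R1 from conn(e,i), red(i,c)
round 3: derive conn(e,e) via R1 from conn(e,i), red(i,e)
round 3: derive conn(f,i) via R1 from conn(f,j), red(j,i)
round 4: derive conn(c,c) via R1 from conn(c,i), red(i,c)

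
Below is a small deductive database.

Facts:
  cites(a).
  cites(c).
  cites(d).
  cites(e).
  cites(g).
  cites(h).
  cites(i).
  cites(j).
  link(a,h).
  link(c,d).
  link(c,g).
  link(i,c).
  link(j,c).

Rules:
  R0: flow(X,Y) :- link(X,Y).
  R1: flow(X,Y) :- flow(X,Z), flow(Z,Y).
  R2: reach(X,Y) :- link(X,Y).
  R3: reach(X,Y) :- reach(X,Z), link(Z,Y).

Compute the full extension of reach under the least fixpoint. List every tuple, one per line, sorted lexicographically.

round 1: derive reach(a,h) via R2 from link(a,h)
round 1: derive reach(c,d) via R2 from link(c,d)
round 1: derive reach(c,g) via R2 from link(c,g)
round 1: derive reach(i,c) via R2 from link(i,c)
round 1: derive reach(j,c) via R2 from link(j,c)
round 2: derive reach(i,d) via R3 from reach(i,c), link(c,d)
round 2: derive reach(i,g) via R3 from reach(i,c), link(c,g)
round 2: derive reach(j,d) via R3 from reach(j,c), link(c,d)
round 2: derive reach(j,g) via R3 from reach(j,c), link(c,g)

reach(a,h)
reach(c,d)
reach(c,g)
reach(i,c)
reach(i,d)
reach(i,g)
reach(j,c)
reach(j,d)
reach(j,g)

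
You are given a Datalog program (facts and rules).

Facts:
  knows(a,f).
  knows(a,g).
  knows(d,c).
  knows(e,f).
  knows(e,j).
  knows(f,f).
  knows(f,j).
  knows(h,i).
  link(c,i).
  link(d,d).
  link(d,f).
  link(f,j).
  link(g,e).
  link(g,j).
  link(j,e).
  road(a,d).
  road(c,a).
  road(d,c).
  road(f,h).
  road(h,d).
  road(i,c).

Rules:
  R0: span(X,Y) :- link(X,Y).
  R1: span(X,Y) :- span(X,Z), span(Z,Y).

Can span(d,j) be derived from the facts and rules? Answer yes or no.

round 1: derive span(c,i) via R0 from link(c,i)
round 1: derive span(d,d) via R0 from link(d,d)
round 1: derive span(d,f) via R0 from link(d,f)
round 1: derive span(f,j) via R0 from link(f,j)
round 1: derive span(g,e) via R0 from link(g,e)
round 1: derive span(g,j) via R0 from link(g,j)
round 1: derive span(j,e) via R0 from link(j,e)
round 2: derive span(d,j) via R1 from span(d,f), span(f,j)
round 2: derive span(f,e) via R1 from span(f,j), span(j,e)
round 3: derive span(d,e) via R1 from span(d,f), span(f,e)

yes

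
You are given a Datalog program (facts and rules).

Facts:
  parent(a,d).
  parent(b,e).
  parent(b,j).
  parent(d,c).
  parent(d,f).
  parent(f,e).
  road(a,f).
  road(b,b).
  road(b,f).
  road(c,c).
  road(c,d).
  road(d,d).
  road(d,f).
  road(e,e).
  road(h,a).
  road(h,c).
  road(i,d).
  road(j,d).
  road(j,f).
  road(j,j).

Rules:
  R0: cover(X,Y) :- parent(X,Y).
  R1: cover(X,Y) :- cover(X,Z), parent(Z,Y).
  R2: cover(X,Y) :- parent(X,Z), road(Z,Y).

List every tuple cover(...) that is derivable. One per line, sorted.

round 1: derive cover(a,d) via R0 from parent(a,d)
round 1: derive cover(b,e) via R0 from parent(b,e)
round 1: derive cover(b,j) via R0 from parent(b,j)
round 1: derive cover(d,c) via R0 from parent(d,c)
round 1: derive cover(d,f) via R0 from parent(d,f)
round 1: derive cover(f,e) via R0 from parent(f,e)
round 1: derive cover(a,f) via R2 from parent(a,d), road(d,f)
round 1: derive cover(b,d) via R2 from parent(b,j), road(j,d)
round 1: derive cover(b,f) via R2 from parent(b,j), road(j,f)
round 1: derive cover(d,d) via R2 from parent(d,c), road(c,d)
round 2: derive cover(a,c) via R1 from cover(a,d), parent(d,c)
round 2: derive cover(a,e) via R1 from cover(a,f), parent(f,e)
round 2: derive cover(b,c) via R1 from cover(b,d), parent(d,c)
round 2: derive cover(d,e) via R1 from cover(d,f), parent(f,e)

cover(a,c)
cover(a,d)
cover(a,e)
cover(a,f)
cover(b,c)
cover(b,d)
cover(b,e)
cover(b,f)
cover(b,j)
cover(d,c)
cover(d,d)
cover(d,e)
cover(d,f)
cover(f,e)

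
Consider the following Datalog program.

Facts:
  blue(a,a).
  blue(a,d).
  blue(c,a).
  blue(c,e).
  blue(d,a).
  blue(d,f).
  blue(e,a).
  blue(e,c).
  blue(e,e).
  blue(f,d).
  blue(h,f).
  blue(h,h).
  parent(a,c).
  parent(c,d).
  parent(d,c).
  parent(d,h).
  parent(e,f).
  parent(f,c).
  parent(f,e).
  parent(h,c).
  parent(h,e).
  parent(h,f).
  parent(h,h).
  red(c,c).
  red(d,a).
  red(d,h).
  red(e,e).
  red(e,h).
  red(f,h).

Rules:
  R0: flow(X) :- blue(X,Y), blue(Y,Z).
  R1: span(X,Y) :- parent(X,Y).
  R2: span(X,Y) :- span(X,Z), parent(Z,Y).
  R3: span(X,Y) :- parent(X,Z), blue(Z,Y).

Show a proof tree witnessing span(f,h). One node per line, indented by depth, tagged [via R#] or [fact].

span(f,h)  [via R2]
  span(f,d)  [via R2]
    span(f,c)  [via R1]
      parent(f,c)  [fact]
    parent(c,d)  [fact]
  parent(d,h)  [fact]

round 1: derive span(a,c) via R1 from parent(a,c)
round 1: derive span(c,d) via R1 from parent(c,d)
round 1: derive span(d,c) via R1 from parent(d,c)
round 1: derive span(d,h) via R1 from parent(d,h)
round 1: derive span(e,f) via R1 from parent(e,f)
round 1: derive span(f,c) via R1 from parent(f,c)
round 1: derive span(f,e) via R1 from parent(f,e)
round 1: derive span(h,c) via R1 from parent(h,c)
round 1: derive span(h,e) via R1 from parent(h,e)
round 1: derive span(h,f) via R1 from parent(h,f)
round 1: derive span(h,h) via R1 from parent(h,h)
round 1: derive span(a,a) via R3 from parent(a,c), blue(c,a)
round 1: derive span(a,e) via R3 from parent(a,c), blue(c,e)
round 1: derive span(c,a) via R3 from parent(c,d), blue(d,a)
round 1: derive span(c,f) via R3 from parent(c,d), blue(d,f)
round 1: derive span(d,a) via R3 from parent(d,c), blue(c,a)
round 1: derive span(d,e) via R3 from parent(d,c), blue(c,e)
round 1: derive span(d,f) via R3 from parent(d,h), blue(h,f)
round 1: derive span(e,d) via R3 from parent(e,f), blue(f,d)
round 1: derive span(f,a) via R3 from parent(f,c), blue(c,a)
round 1: derive span(h,a) via R3 from parent(h,c), blue(c,a)
round 1: derive span(h,d) via R3 from parent(h,f), blue(f,d)
round 2: derive span(a,d) via R2 from span(a,c), parent(c,d)
round 2: derive span(a,f) via R2 from span(a,e), parent(e,f)
round 2: derive span(c,c) via R2 from span(c,a), parent(a,c)
round 2: derive span(c,e) via R2 from span(c,f), parent(f,e)
round 2: derive span(c,h) via R2 from span(c,d), parent(d,h)
round 2: derive span(d,d) via R2 from span(d,c), parent(c,d)
round 2: derive span(e,c) via R2 from span(e,d), parent(d,c)
round 2: derive span(e,e) via R2 from span(e,f), parent(f,e)
round 2: derive span(e,h) via R2 from span(e,d), parent(d,h)
round 2: derive span(f,d) via R2 from span(f,c), parent(c,d)
round 2: derive span(f,f) via R2 from span(f,e), parent(e,f)
round 3: derive span(a,h) via R2 from span(a,d), parent(d,h)
round 3: derive span(f,h) via R2 from span(f,d), parent(d,h)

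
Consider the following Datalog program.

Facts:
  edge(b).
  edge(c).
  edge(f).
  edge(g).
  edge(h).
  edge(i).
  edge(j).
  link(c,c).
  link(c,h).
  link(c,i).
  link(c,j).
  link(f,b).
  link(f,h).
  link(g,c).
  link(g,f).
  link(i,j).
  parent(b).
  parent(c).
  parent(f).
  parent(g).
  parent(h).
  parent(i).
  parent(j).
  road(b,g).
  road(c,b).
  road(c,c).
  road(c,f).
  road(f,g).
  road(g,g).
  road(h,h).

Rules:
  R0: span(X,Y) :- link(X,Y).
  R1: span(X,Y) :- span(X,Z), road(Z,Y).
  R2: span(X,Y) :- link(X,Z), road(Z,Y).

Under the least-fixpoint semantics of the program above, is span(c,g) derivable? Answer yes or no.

round 1: derive span(c,c) via R0 from link(c,c)
round 1: derive span(c,h) via R0 from link(c,h)
round 1: derive span(c,i) via R0 from link(c,i)
round 1: derive span(c,j) via R0 from link(c,j)
round 1: derive span(f,b) via R0 from link(f,b)
round 1: derive span(f,h) via R0 from link(f,h)
round 1: derive span(g,c) via R0 from link(g,c)
round 1: derive span(g,f) via R0 from link(g,f)
round 1: derive span(i,j) via R0 from link(i,j)
round 1: derive span(c,b) via R2 from link(c,c), road(c,b)
round 1: derive span(c,f) via R2 from link(c,c), road(c,f)
round 1: derive span(f,g) via R2 from link(f,b), road(b,g)
round 1: derive span(g,b) via R2 from link(g,c), road(c,b)
round 1: derive span(g,g) via R2 from link(g,f), road(f,g)
round 2: derive span(c,g) via R1 from span(c,b), road(b,g)

yes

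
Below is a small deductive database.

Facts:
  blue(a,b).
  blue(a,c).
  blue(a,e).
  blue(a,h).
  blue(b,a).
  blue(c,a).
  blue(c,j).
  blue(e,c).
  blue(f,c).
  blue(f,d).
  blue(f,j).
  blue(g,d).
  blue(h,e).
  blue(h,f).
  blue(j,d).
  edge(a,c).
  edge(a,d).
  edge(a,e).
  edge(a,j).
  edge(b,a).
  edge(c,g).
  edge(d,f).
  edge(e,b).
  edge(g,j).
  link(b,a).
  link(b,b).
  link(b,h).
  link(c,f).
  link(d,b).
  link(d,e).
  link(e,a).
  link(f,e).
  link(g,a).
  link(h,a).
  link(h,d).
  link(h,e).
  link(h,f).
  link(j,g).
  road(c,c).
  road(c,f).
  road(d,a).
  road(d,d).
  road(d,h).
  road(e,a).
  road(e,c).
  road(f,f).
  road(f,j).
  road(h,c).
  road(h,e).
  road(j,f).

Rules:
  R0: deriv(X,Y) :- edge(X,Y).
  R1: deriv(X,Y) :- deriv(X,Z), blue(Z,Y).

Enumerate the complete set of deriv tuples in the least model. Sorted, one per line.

deriv(a,a)
deriv(a,b)
deriv(a,c)
deriv(a,d)
deriv(a,e)
deriv(a,f)
deriv(a,h)
deriv(a,j)
deriv(b,a)
deriv(b,b)
deriv(b,c)
deriv(b,d)
deriv(b,e)
deriv(b,f)
deriv(b,h)
deriv(b,j)
deriv(c,d)
deriv(c,g)
deriv(d,a)
deriv(d,b)
deriv(d,c)
deriv(d,d)
deriv(d,e)
deriv(d,f)
deriv(d,h)
deriv(d,j)
deriv(e,a)
deriv(e,b)
deriv(e,c)
deriv(e,d)
deriv(e,e)
deriv(e,f)
deriv(e,h)
deriv(e,j)
deriv(g,d)
deriv(g,j)

round 1: derive deriv(a,c) via R0 from edge(a,c)
round 1: derive deriv(a,d) via R0 from edge(a,d)
round 1: derive deriv(a,e) via R0 from edge(a,e)
round 1: derive deriv(a,j) via R0 from edge(a,j)
round 1: derive deriv(b,a) via R0 from edge(b,a)
round 1: derive deriv(c,g) via R0 from edge(c,g)
round 1: derive deriv(d,f) via R0 from edge(d,f)
round 1: derive deriv(e,b) via R0 from edge(e,b)
round 1: derive deriv(g,j) via R0 from edge(g,j)
round 2: derive deriv(a,a) via R1 from deriv(a,c), blue(c,a)
round 2: derive deriv(b,b) via R1 from deriv(b,a), blue(a,b)
round 2: derive deriv(b,c) via R1 from deriv(b,a), blue(a,c)
round 2: derive deriv(b,e) via R1 from deriv(b,a), blue(a,e)
round 2: derive deriv(b,h) via R1 from deriv(b,a), blue(a,h)
round 2: derive deriv(c,d) via R1 from deriv(c,g), blue(g,d)
round 2: derive deriv(d,c) via R1 from deriv(d,f), blue(f,c)
round 2: derive deriv(d,d) via R1 from deriv(d,f), blue(f,d)
round 2: derive deriv(d,j) via R1 from deriv(d,f), blue(f,j)
round 2: derive deriv(e,a) via R1 from deriv(e,b), blue(b,a)
round 2: derive deriv(g,d) via R1 from deriv(g,j), blue(j,d)
round 3: derive deriv(a,b) via R1 from deriv(a,a), blue(a,b)
round 3: derive deriv(a,h) via R1 from deriv(a,a), blue(a,h)
round 3: derive deriv(b,f) via R1 from deriv(b,h), blue(h,f)
round 3: derive deriv(b,j) via R1 from deriv(b,c), blue(c,j)
round 3: derive deriv(d,a) via R1 from deriv(d,c), blue(c,a)
round 3: derive deriv(e,c) via R1 from deriv(e,a), blue(a,c)
round 3: derive deriv(e,e) via R1 from deriv(e,a), blue(a,e)
round 3: derive deriv(e,h) via R1 from deriv(e,a), blue(a,h)
round 4: derive deriv(a,f) via R1 from deriv(a,h), blue(h,f)
round 4: derive deriv(b,d) via R1 from deriv(b,f), blue(f,d)
round 4: derive deriv(d,b) via R1 from deriv(d,a), blue(a,b)
round 4: derive deriv(d,e) via R1 from deriv(d,a), blue(a,e)
round 4: derive deriv(d,h) via R1 from deriv(d,a), blue(a,h)
round 4: derive deriv(e,f) via R1 from deriv(e,h), blue(h,f)
round 4: derive deriv(e,j) via R1 from deriv(e,c), blue(c,j)
round 5: derive deriv(e,d) via R1 from deriv(e,f), blue(f,d)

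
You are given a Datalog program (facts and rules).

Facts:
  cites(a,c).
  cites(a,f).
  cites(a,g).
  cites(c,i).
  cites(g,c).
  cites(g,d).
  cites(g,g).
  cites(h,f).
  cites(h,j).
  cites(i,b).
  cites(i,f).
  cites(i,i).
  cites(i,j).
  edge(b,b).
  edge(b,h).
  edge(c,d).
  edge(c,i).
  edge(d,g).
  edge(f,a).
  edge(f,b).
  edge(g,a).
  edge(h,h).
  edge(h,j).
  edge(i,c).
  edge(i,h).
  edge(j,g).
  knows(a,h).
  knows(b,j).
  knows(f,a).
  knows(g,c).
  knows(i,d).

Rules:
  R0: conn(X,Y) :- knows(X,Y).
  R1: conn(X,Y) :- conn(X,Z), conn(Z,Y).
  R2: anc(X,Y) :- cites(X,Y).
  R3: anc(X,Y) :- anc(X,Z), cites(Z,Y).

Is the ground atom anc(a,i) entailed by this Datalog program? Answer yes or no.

yes

round 1: derive anc(a,c) via R2 from cites(a,c)
round 1: derive anc(a,f) via R2 from cites(a,f)
round 1: derive anc(a,g) via R2 from cites(a,g)
round 1: derive anc(c,i) via R2 from cites(c,i)
round 1: derive anc(g,c) via R2 from cites(g,c)
round 1: derive anc(g,d) via R2 from cites(g,d)
round 1: derive anc(g,g) via R2 from cites(g,g)
round 1: derive anc(h,f) via R2 from cites(h,f)
round 1: derive anc(h,j) via R2 from cites(h,j)
round 1: derive anc(i,b) via R2 from cites(i,b)
round 1: derive anc(i,f) via R2 from cites(i,f)
round 1: derive anc(i,i) via R2 from cites(i,i)
round 1: derive anc(i,j) via R2 from cites(i,j)
round 2: derive anc(a,d) via R3 from anc(a,g), cites(g,d)
round 2: derive anc(a,i) via R3 from anc(a,c), cites(c,i)
round 2: derive anc(c,b) via R3 from anc(c,i), cites(i,b)
round 2: derive anc(c,f) via R3 from anc(c,i), cites(i,f)
round 2: derive anc(c,j) via R3 from anc(c,i), cites(i,j)
round 2: derive anc(g,i) via R3 from anc(g,c), cites(c,i)
round 3: derive anc(a,b) via R3 from anc(a,i), cites(i,b)
round 3: derive anc(a,j) via R3 from anc(a,i), cites(i,j)
round 3: derive anc(g,b) via R3 from anc(g,i), cites(i,b)
round 3: derive anc(g,f) via R3 from anc(g,i), cites(i,f)
round 3: derive anc(g,j) via R3 from anc(g,i), cites(i,j)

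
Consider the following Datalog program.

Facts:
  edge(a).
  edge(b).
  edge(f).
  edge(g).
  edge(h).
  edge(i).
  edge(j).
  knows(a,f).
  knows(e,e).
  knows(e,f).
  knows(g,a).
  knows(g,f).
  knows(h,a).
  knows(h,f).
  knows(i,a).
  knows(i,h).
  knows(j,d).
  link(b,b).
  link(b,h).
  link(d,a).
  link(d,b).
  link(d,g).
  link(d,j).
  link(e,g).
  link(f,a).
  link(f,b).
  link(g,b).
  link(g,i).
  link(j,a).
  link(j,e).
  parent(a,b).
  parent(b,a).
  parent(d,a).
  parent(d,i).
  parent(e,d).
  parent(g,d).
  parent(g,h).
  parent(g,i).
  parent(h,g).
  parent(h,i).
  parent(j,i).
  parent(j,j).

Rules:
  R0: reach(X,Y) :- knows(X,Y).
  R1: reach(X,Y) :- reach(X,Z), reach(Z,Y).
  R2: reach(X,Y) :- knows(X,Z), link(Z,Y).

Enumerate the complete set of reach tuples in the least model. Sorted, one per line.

round 1: derive reach(a,f) via R0 from knows(a,f)
round 1: derive reach(e,e) via R0 from knows(e,e)
round 1: derive reach(e,f) via R0 from knows(e,f)
round 1: derive reach(g,a) via R0 from knows(g,a)
round 1: derive reach(g,f) via R0 from knows(g,f)
round 1: derive reach(h,a) via R0 from knows(h,a)
round 1: derive reach(h,f) via R0 from knows(h,f)
round 1: derive reach(i,a) via R0 from knows(i,a)
round 1: derive reach(i,h) via R0 from knows(i,h)
round 1: derive reach(j,d) via R0 from knows(j,d)
round 1: derive reach(a,a) via R2 from knows(a,f), link(f,a)
round 1: derive reach(a,b) via R2 from knows(a,f), link(f,b)
round 1: derive reach(e,a) via R2 from knows(e,f), link(f,a)
round 1: derive reach(e,b) via R2 from knows(e,f), link(f,b)
round 1: derive reach(e,g) via R2 from knows(e,e), link(e,g)
round 1: derive reach(g,b) via R2 from knows(g,f), link(f,b)
round 1: derive reach(h,b) via R2 from knows(h,f), link(f,b)
round 1: derive reach(j,a) via R2 from knows(j,d), link(d,a)
round 1: derive reach(j,b) via R2 from knows(j,d), link(d,b)
round 1: derive reach(j,g) via R2 from knows(j,d), link(d,g)
round 1: derive reach(j,j) via R2 from knows(j,d), link(d,j)
round 2: derive reach(i,b) via R1 from reach(i,a), reach(a,b)
round 2: derive reach(i,f) via R1 from reach(i,a), reach(a,f)
round 2: derive reach(j,f) via R1 from reach(j,a), reach(a,f)

reach(a,a)
reach(a,b)
reach(a,f)
reach(e,a)
reach(e,b)
reach(e,e)
reach(e,f)
reach(e,g)
reach(g,a)
reach(g,b)
reach(g,f)
reach(h,a)
reach(h,b)
reach(h,f)
reach(i,a)
reach(i,b)
reach(i,f)
reach(i,h)
reach(j,a)
reach(j,b)
reach(j,d)
reach(j,f)
reach(j,g)
reach(j,j)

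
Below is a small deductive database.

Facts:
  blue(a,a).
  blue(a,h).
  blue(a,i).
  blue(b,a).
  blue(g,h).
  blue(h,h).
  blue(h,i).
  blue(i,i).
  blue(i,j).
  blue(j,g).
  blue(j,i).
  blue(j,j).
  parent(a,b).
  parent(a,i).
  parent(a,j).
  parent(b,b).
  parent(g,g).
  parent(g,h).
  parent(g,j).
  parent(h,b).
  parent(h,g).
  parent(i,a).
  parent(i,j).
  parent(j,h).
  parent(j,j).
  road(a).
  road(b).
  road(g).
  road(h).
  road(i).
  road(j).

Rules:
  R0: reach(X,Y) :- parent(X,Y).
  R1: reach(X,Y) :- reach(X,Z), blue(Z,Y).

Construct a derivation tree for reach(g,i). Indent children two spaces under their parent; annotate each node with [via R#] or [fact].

reach(g,i)  [via R1]
  reach(g,h)  [via R0]
    parent(g,h)  [fact]
  blue(h,i)  [fact]

round 1: derive reach(a,b) via R0 from parent(a,b)
round 1: derive reach(a,i) via R0 from parent(a,i)
round 1: derive reach(a,j) via R0 from parent(a,j)
round 1: derive reach(b,b) via R0 from parent(b,b)
round 1: derive reach(g,g) via R0 from parent(g,g)
round 1: derive reach(g,h) via R0 from parent(g,h)
round 1: derive reach(g,j) via R0 from parent(g,j)
round 1: derive reach(h,b) via R0 from parent(h,b)
round 1: derive reach(h,g) via R0 from parent(h,g)
round 1: derive reach(i,a) via R0 from parent(i,a)
round 1: derive reach(i,j) via R0 from parent(i,j)
round 1: derive reach(j,h) via R0 from parent(j,h)
round 1: derive reach(j,j) via R0 from parent(j,j)
round 2: derive reach(a,a) via R1 from reach(a,b), blue(b,a)
round 2: derive reach(a,g) via R1 from reach(a,j), blue(j,g)
round 2: derive reach(b,a) via R1 from reach(b,b), blue(b,a)
round 2: derive reach(g,i) via R1 from reach(g,h), blue(h,i)
round 2: derive reach(h,a) via R1 from reach(h,b), blue(b,a)
round 2: derive reach(h,h) via R1 from reach(h,g), blue(g,h)
round 2: derive reach(i,g) via R1 from reach(i,j), blue(j,g)
round 2: derive reach(i,h) via R1 from reach(i,a), blue(a,h)
round 2: derive reach(i,i) via R1 from reach(i,a), blue(a,i)
round 2: derive reach(j,g) via R1 from reach(j,j), blue(j,g)
round 2: derive reach(j,i) via R1 from reach(j,h), blue(h,i)
round 3: derive reach(a,h) via R1 from reach(a,a), blue(a,h)
round 3: derive reach(b,h) via R1 from reach(b,a), blue(a,h)
round 3: derive reach(b,i) via R1 from reach(b,a), blue(a,i)
round 3: derive reach(h,i) via R1 from reach(h,a), blue(a,i)
round 4: derive reach(b,j) via R1 from reach(b,i), blue(i,j)
round 4: derive reach(h,j) via R1 from reach(h,i), blue(i,j)
round 5: derive reach(b,g) via R1 from reach(b,j), blue(j,g)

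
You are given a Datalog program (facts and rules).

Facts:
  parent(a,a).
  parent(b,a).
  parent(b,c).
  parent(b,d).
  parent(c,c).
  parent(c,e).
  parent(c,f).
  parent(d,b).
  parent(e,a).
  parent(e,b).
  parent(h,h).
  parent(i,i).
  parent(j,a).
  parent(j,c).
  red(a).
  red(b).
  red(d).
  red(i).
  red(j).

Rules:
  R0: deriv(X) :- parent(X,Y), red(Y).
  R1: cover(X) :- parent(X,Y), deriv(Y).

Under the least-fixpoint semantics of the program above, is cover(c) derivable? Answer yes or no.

yes

round 1: derive deriv(a) via R0 from parent(a,a), red(a)
round 1: derive deriv(b) via R0 from parent(b,a), red(a)
round 1: derive deriv(d) via R0 from parent(d,b), red(b)
round 1: derive deriv(e) via R0 from parent(e,a), red(a)
round 1: derive deriv(i) via R0 from parent(i,i), red(i)
round 1: derive deriv(j) via R0 from parent(j,a), red(a)
round 2: derive cover(a) via R1 from parent(a,a), deriv(a)
round 2: derive cover(b) via R1 from parent(b,a), deriv(a)
round 2: derive cover(c) via R1 from parent(c,e), deriv(e)
round 2: derive cover(d) via R1 from parent(d,b), deriv(b)
round 2: derive cover(e) via R1 from parent(e,a), deriv(a)
round 2: derive cover(i) via R1 from parent(i,i), deriv(i)
round 2: derive cover(j) via R1 from parent(j,a), deriv(a)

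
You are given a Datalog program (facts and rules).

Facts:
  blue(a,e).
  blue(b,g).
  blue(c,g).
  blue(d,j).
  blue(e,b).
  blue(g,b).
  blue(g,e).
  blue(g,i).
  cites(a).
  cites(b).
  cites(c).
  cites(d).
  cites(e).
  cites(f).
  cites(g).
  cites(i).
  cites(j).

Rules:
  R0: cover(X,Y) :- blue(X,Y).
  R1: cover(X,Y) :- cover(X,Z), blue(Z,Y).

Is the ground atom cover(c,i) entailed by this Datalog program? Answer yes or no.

round 1: derive cover(a,e) via R0 from blue(a,e)
round 1: derive cover(b,g) via R0 from blue(b,g)
round 1: derive cover(c,g) via R0 from blue(c,g)
round 1: derive cover(d,j) via R0 from blue(d,j)
round 1: derive cover(e,b) via R0 from blue(e,b)
round 1: derive cover(g,b) via R0 from blue(g,b)
round 1: derive cover(g,e) via R0 from blue(g,e)
round 1: derive cover(g,i) via R0 from blue(g,i)
round 2: derive cover(a,b) via R1 from cover(a,e), blue(e,b)
round 2: derive cover(b,b) via R1 from cover(b,g), blue(g,b)
round 2: derive cover(b,e) via R1 from cover(b,g), blue(g,e)
round 2: derive cover(b,i) via R1 from cover(b,g), blue(g,i)
round 2: derive cover(c,b) via R1 from cover(c,g), blue(g,b)
round 2: derive cover(c,e) via R1 from cover(c,g), blue(g,e)
round 2: derive cover(c,i) via R1 from cover(c,g), blue(g,i)
round 2: derive cover(e,g) via R1 from cover(e,b), blue(b,g)
round 2: derive cover(g,g) via R1 from cover(g,b), blue(b,g)
round 3: derive cover(a,g) via R1 from cover(a,b), blue(b,g)
round 3: derive cover(e,e) via R1 from cover(e,g), blue(g,e)
round 3: derive cover(e,i) via R1 from cover(e,g), blue(g,i)
round 4: derive cover(a,i) via R1 from cover(a,g), blue(g,i)

yes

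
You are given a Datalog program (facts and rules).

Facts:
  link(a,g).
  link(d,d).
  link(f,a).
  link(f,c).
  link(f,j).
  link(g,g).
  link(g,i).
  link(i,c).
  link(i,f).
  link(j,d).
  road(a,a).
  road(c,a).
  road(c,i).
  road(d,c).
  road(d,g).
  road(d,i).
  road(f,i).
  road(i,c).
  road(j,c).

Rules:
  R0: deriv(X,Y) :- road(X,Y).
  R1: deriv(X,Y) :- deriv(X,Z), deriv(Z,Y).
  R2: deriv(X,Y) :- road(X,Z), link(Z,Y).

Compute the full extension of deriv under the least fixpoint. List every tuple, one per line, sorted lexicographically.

deriv(a,a)
deriv(a,g)
deriv(c,a)
deriv(c,c)
deriv(c,f)
deriv(c,g)
deriv(c,i)
deriv(d,a)
deriv(d,c)
deriv(d,f)
deriv(d,g)
deriv(d,i)
deriv(f,a)
deriv(f,c)
deriv(f,f)
deriv(f,g)
deriv(f,i)
deriv(i,a)
deriv(i,c)
deriv(i,f)
deriv(i,g)
deriv(i,i)
deriv(j,a)
deriv(j,c)
deriv(j,f)
deriv(j,g)
deriv(j,i)

round 1: derive deriv(a,a) via R0 from road(a,a)
round 1: derive deriv(c,a) via R0 from road(c,a)
round 1: derive deriv(c,i) via R0 from road(c,i)
round 1: derive deriv(d,c) via R0 from road(d,c)
round 1: derive deriv(d,g) via R0 from road(d,g)
round 1: derive deriv(d,i) via R0 from road(d,i)
round 1: derive deriv(f,i) via R0 from road(f,i)
round 1: derive deriv(i,c) via R0 from road(i,c)
round 1: derive deriv(j,c) via R0 from road(j,c)
round 1: derive deriv(a,g) via R2 from road(a,a), link(a,g)
round 1: derive deriv(c,c) via R2 from road(c,i), link(i,c)
round 1: derive deriv(c,f) via R2 from road(c,i), link(i,f)
round 1: derive deriv(c,g) via R2 from road(c,a), link(a,g)
round 1: derive deriv(d,f) via R2 from road(d,i), link(i,f)
round 1: derive deriv(f,c) via R2 from road(f,i), link(i,c)
round 1: derive deriv(f,f) via R2 from road(f,i), link(i,f)
round 2: derive deriv(d,a) via R1 from deriv(d,c), deriv(c,a)
round 2: derive deriv(f,a) via R1 from deriv(f,c), deriv(c,a)
round 2: derive deriv(f,g) via R1 from deriv(f,c), deriv(c,g)
round 2: derive deriv(i,a) via R1 from deriv(i,c), deriv(c,a)
round 2: derive deriv(i,f) via R1 from deriv(i,c), deriv(c,f)
round 2: derive deriv(i,g) via R1 from deriv(i,c), deriv(c,g)
round 2: derive deriv(i,i) via R1 from deriv(i,c), deriv(c,i)
round 2: derive deriv(j,a) via R1 from deriv(j,c), deriv(c,a)
round 2: derive deriv(j,f) via R1 from deriv(j,c), deriv(c,f)
round 2: derive deriv(j,g) via R1 from deriv(j,c), deriv(c,g)
round 2: derive deriv(j,i) via R1 from deriv(j,c), deriv(c,i)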